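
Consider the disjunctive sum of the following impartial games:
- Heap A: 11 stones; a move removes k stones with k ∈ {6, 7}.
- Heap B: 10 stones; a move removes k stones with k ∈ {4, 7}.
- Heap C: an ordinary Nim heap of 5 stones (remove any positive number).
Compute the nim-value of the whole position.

For heap A, compute g(0), g(1), … with moves {6, 7}:
k:     0  1  2  3  4  5  6  7  8  9 10 11
g(k):  0  0  0  0  0  0  1  1  1  1  1  1
So g(11) = 1.
Build the Grundy sequence for heap B with g(k) = mex{g(k−s) : s ∈ {4, 7}, s ≤ k}:
k:     0  1  2  3  4  5  6  7  8  9 10
g(k):  0  0  0  0  1  1  1  1  2  2  2
So g(10) = 2.
Heap C is a plain Nim heap of size 5, so its Grundy value is 5.
By the Sprague-Grundy theorem, the Grundy value of a sum of independent games is the XOR of the component values.
Combined value = 1 ⊕ 2 ⊕ 5 = 6.

6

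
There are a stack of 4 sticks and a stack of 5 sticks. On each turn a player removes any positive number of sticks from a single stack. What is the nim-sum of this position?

1

Nim-sum: 4 ⊕ 5 = 1.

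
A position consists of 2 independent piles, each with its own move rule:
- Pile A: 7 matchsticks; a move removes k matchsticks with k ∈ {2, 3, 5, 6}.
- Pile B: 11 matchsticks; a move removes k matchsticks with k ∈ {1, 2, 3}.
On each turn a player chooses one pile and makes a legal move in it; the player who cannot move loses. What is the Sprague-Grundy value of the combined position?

For pile A, compute g(0), g(1), … with moves {2, 3, 5, 6}:
k:     0  1  2  3  4  5  6  7
g(k):  0  0  1  1  2  2  3  3
So g(7) = 3.
Grundy values for pile B (subtraction set {1, 2, 3}):
k:     0  1  2  3  4  5  6  7  8  9 10 11
g(k):  0  1  2  3  0  1  2  3  0  1  2  3
So g(11) = 3.
By the Sprague-Grundy theorem, the Grundy value of a sum of independent games is the XOR of the component values.
Combined value = 3 ⊕ 3 = 0.

0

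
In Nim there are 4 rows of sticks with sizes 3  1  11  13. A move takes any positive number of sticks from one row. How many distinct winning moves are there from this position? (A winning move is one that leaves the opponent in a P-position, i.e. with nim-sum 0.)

In binary:
  0011  (3)
  0001  (1)
  1011  (11)
  1101  (13)
  ----
  0100  (4)
The overall nim-sum is X = 4. A row of size p has a winning move iff p XOR X < p (reduce it to p XOR X).
  3: 3 XOR 4 = 7 ≥ 3 — no move.
  1: 1 XOR 4 = 5 ≥ 1 — no move.
  11: 11 XOR 4 = 15 ≥ 11 — no move.
  13: 13 XOR 4 = 9 < 13 — winning move (to 9).
That gives 1 winning move.

1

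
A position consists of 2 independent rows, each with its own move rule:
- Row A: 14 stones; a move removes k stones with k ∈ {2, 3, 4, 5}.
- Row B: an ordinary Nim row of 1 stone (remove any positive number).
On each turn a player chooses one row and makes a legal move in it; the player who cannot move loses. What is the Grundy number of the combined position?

Build the Grundy sequence for row A with g(k) = mex{g(k−s) : s ∈ {2, 3, 4, 5}, s ≤ k}:
k:     0  1  2  3  4  5  6  7  8  9 10 11 12 13 14
g(k):  0  0  1  1  2  2  3  0  0  1  1  2  2  3  0
So g(14) = 0.
Row B is a plain Nim row of size 1, so its Grundy value is 1.
By the Sprague-Grundy theorem, the Grundy value of a sum of independent games is the XOR of the component values.
Combined value = 0 ⊕ 1 = 1.

1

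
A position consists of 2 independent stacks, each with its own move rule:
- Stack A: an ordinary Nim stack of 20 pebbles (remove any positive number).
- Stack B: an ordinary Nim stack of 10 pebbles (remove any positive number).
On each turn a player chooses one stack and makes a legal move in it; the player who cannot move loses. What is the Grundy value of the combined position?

30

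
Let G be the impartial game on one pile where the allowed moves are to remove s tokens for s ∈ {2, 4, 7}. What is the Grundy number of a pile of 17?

1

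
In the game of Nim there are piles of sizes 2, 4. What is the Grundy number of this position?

Write each in binary and XOR column by column:
  010  (2)
  100  (4)
  ---
  110  (6)

6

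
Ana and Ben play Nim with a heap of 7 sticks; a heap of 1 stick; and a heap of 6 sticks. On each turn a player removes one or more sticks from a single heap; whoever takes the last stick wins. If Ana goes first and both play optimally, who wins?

Ben wins

Compute the nim-sum pairwise:
7 XOR 1 = 6
6 XOR 6 = 0
The nim-sum is 0, so this is a P-position: the player to move is in a losing position under optimal play; Ana is about to move from it and so loses — Ben wins.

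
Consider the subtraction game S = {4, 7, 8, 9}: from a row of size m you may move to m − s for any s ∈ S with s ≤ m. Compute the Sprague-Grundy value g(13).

Grundy values for subtraction set {4, 7, 8, 9}:
g(0) = mex{} = 0
g(1) = mex{} = 0
g(2) = mex{} = 0
g(3) = mex{} = 0
g(4) = mex{0} = 1
g(5) = mex{0} = 1
g(6) = mex{0} = 1
g(7) = mex{0} = 1
g(8) = mex{0,1} = 2
g(9) = mex{0,1} = 2
g(10) = mex{0,1} = 2
g(11) = mex{0,1} = 2
g(12) = mex{0,1,2} = 3
g(13) = mex{1,2} = 0
So g(13) = 0.

0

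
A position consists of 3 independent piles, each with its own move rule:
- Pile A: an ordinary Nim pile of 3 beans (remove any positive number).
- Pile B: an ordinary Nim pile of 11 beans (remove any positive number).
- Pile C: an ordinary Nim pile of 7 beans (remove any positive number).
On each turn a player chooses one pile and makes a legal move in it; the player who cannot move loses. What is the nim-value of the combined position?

15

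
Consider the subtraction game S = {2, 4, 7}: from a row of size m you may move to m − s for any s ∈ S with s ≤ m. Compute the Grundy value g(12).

Build the Grundy sequence with g(k) = mex{g(k−s) : s ∈ {2, 4, 7}, s ≤ k}:
g(0) = mex{} = 0
g(1) = mex{} = 0
g(2) = mex{0} = 1
g(3) = mex{0} = 1
g(4) = mex{0,1} = 2
g(5) = mex{0,1} = 2
g(6) = mex{1,2} = 0
g(7) = mex{0,1,2} = 3
g(8) = mex{0,2} = 1
g(9) = mex{1,2,3} = 0
g(10) = mex{0,1} = 2
g(11) = mex{0,2,3} = 1
g(12) = mex{1,2} = 0
So g(12) = 0.

0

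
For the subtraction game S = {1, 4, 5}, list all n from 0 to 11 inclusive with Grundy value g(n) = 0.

Grundy values for subtraction set {1, 4, 5}:
k:     0  1  2  3  4  5  6  7  8  9 10 11
g(k):  0  1  0  1  2  3  2  3  0  1  0  1
The P-positions (g = 0) in 0..11 are 0, 2, 8, 10.

0, 2, 8, 10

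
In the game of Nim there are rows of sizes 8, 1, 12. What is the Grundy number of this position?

5

Compute the nim-sum pairwise:
8 XOR 1 = 9
9 XOR 12 = 5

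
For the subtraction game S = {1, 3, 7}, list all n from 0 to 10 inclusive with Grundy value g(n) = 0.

Build the Grundy sequence with g(k) = mex{g(k−s) : s ∈ {1, 3, 7}, s ≤ k}:
g(0) = mex{} = 0
g(1) = mex{0} = 1
g(2) = mex{1} = 0
g(3) = mex{0} = 1
g(4) = mex{1} = 0
g(5) = mex{0} = 1
g(6) = mex{1} = 0
g(7) = mex{0} = 1
g(8) = mex{1} = 0
g(9) = mex{0} = 1
g(10) = mex{1} = 0
The P-positions (g = 0) in 0..10 are 0, 2, 4, 6, 8, 10.

0, 2, 4, 6, 8, 10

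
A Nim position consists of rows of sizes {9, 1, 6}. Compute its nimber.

Bitwise XOR of the heap sizes:
  1001  (9)
  0001  (1)
  0110  (6)
  ----
  1110  (14)

14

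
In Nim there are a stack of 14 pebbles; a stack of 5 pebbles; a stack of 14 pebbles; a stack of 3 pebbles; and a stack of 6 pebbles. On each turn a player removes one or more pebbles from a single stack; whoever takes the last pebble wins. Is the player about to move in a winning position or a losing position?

Losing position

Compute the nim-sum pairwise:
14 ⊕ 5 = 11
11 ⊕ 14 = 5
5 ⊕ 3 = 6
6 ⊕ 6 = 0
The nim-sum is 0, so this is a P-position: the player to move is in a losing position under optimal play.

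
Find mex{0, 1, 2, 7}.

3

The values 0, 1, 2 are all present; 3 is the first non-negative integer missing from the set.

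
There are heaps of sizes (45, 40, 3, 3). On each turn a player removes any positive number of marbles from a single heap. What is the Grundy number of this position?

Write each in binary and XOR column by column:
  101101  (45)
  101000  (40)
  000011  (3)
  000011  (3)
  ------
  000101  (5)

5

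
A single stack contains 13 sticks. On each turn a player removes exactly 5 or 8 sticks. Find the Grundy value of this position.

0

Build the Grundy sequence with g(k) = mex{g(k−s) : s ∈ {5, 8}, s ≤ k}:
k:     0  1  2  3  4  5  6  7  8  9 10 11 12 13
g(k):  0  0  0  0  0  1  1  1  1  1  2  2  2  0
So g(13) = 0.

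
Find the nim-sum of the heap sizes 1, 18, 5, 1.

23

Bitwise XOR of the heap sizes:
  00001  (1)
  10010  (18)
  00101  (5)
  00001  (1)
  -----
  10111  (23)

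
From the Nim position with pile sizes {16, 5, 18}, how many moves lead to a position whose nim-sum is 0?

In binary:
  10000  (16)
  00101  (5)
  10010  (18)
  -----
  00111  (7)
The overall nim-sum is X = 7. A pile of size p has a winning move iff p XOR X < p (reduce it to p XOR X).
  16: 16 XOR 7 = 23 ≥ 16 — no move.
  5: 5 XOR 7 = 2 < 5 — winning move (to 2).
  18: 18 XOR 7 = 21 ≥ 18 — no move.
That gives 1 winning move.

1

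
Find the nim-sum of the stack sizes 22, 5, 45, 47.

17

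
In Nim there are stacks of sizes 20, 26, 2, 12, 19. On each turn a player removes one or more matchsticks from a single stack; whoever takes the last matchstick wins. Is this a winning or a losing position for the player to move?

Compute the nim-sum pairwise:
20 ^ 26 = 14
14 ^ 2 = 12
12 ^ 12 = 0
0 ^ 19 = 19
The nim-sum is 19 ≠ 0, so this is an N-position: the player to move can win.

Winning position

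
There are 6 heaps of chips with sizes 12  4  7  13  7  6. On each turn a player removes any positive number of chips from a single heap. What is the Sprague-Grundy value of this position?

Bitwise XOR of the heap sizes:
  1100  (12)
  0100  (4)
  0111  (7)
  1101  (13)
  0111  (7)
  0110  (6)
  ----
  0011  (3)

3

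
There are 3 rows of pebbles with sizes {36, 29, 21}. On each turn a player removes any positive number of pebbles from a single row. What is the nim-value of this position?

44

In binary:
  100100  (36)
  011101  (29)
  010101  (21)
  ------
  101100  (44)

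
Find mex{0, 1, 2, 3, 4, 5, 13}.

6

The values 0, 1, 2, 3, 4, 5 are all present; 6 is the first non-negative integer missing from the set.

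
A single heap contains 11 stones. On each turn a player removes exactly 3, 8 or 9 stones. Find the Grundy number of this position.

3

Compute g(0), g(1), … for moves {3, 8, 9}:
g(0) = mex{} = 0
g(1) = mex{} = 0
g(2) = mex{} = 0
g(3) = mex{0} = 1
g(4) = mex{0} = 1
g(5) = mex{0} = 1
g(6) = mex{1} = 0
g(7) = mex{1} = 0
g(8) = mex{0,1} = 2
g(9) = mex{0} = 1
g(10) = mex{0} = 1
g(11) = mex{0,1,2} = 3
So g(11) = 3.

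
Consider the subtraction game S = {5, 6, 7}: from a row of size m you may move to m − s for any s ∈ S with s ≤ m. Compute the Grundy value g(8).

Grundy values for subtraction set {5, 6, 7}:
k:     0  1  2  3  4  5  6  7  8
g(k):  0  0  0  0  0  1  1  1  1
So g(8) = 1.

1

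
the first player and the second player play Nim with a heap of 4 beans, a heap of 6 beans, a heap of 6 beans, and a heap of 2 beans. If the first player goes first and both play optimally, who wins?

Compute the nim-sum pairwise:
4 ^ 6 = 2
2 ^ 6 = 4
4 ^ 2 = 6
The nim-sum is 6 ≠ 0, so this is an N-position: the player to move can win; the first player has a winning move.

the first player wins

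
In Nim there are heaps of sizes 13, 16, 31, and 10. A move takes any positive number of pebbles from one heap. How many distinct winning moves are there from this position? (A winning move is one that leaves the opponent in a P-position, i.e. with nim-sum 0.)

3

Nim-sum: 13 ^ 16 ^ 31 ^ 10 = 8.
The overall nim-sum is X = 8. A heap of size p has a winning move iff p XOR X < p (reduce it to p XOR X).
  13: 13 XOR 8 = 5 < 13 — winning move (to 5).
  16: 16 XOR 8 = 24 ≥ 16 — no move.
  31: 31 XOR 8 = 23 < 31 — winning move (to 23).
  10: 10 XOR 8 = 2 < 10 — winning move (to 2).
That gives 3 winning moves.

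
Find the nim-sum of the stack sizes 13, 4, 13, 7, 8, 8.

3

Nim-sum: 13 ^ 4 ^ 13 ^ 7 ^ 8 ^ 8 = 3.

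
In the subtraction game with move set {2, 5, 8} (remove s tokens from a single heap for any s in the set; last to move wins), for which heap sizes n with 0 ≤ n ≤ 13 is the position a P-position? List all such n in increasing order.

Compute g(0), g(1), … for moves {2, 5, 8}:
g(0) = mex{} = 0
g(1) = mex{} = 0
g(2) = mex{0} = 1
g(3) = mex{0} = 1
g(4) = mex{1} = 0
g(5) = mex{0,1} = 2
g(6) = mex{0} = 1
g(7) = mex{1,2} = 0
g(8) = mex{0,1} = 2
g(9) = mex{0} = 1
g(10) = mex{1,2} = 0
g(11) = mex{1} = 0
g(12) = mex{0} = 1
g(13) = mex{0,2} = 1
The P-positions (g = 0) in 0..13 are 0, 1, 4, 7, 10, 11.

0, 1, 4, 7, 10, 11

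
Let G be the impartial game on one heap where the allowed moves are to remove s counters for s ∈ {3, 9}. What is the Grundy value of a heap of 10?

Compute g(0), g(1), … for moves {3, 9}:
k:     0  1  2  3  4  5  6  7  8  9 10
g(k):  0  0  0  1  1  1  0  0  0  1  1
So g(10) = 1.

1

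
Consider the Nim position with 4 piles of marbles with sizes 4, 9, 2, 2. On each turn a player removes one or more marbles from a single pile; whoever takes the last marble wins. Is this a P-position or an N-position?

N-position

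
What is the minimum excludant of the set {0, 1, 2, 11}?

3

The values 0, 1, 2 are all present; 3 is the first non-negative integer missing from the set.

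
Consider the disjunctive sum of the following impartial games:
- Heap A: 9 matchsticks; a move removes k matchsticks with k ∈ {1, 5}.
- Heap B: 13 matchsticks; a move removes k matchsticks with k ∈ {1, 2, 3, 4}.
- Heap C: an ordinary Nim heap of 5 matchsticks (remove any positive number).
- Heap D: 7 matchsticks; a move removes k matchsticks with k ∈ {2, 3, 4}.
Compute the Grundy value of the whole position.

7

For heap A, compute g(0), g(1), … with moves {1, 5}:
g(0) = mex{} = 0
g(1) = mex{0} = 1
g(2) = mex{1} = 0
g(3) = mex{0} = 1
g(4) = mex{1} = 0
g(5) = mex{0} = 1
g(6) = mex{1} = 0
g(7) = mex{0} = 1
g(8) = mex{1} = 0
g(9) = mex{0} = 1
So g(9) = 1.
Grundy values for heap B (subtraction set {1, 2, 3, 4}):
g(0) = mex{} = 0
g(1) = mex{0} = 1
g(2) = mex{0,1} = 2
g(3) = mex{0,1,2} = 3
g(4) = mex{0,1,2,3} = 4
g(5) = mex{1,2,3,4} = 0
g(6) = mex{0,2,3,4} = 1
g(7) = mex{0,1,3,4} = 2
g(8) = mex{0,1,2,4} = 3
g(9) = mex{0,1,2,3} = 4
g(10) = mex{1,2,3,4} = 0
g(11) = mex{0,2,3,4} = 1
g(12) = mex{0,1,3,4} = 2
g(13) = mex{0,1,2,4} = 3
So g(13) = 3.
Heap C is a plain Nim heap of size 5, so its Grundy value is 5.
Build the Grundy sequence for heap D with g(k) = mex{g(k−s) : s ∈ {2, 3, 4}, s ≤ k}:
g(0) = mex{} = 0
g(1) = mex{} = 0
g(2) = mex{0} = 1
g(3) = mex{0} = 1
g(4) = mex{0,1} = 2
g(5) = mex{0,1} = 2
g(6) = mex{1,2} = 0
g(7) = mex{1,2} = 0
So g(7) = 0.
The value of a disjunctive sum is the nim-sum of the parts.
Combined value = 1 XOR 3 XOR 5 XOR 0 = 7.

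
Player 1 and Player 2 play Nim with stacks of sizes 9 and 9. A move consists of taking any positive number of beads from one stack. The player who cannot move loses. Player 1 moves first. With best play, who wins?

Nim-sum: 9 ^ 9 = 0.
The nim-sum is 0, so this is a P-position: the player to move is in a losing position under optimal play; Player 1 is about to move from it and so loses — Player 2 wins.

Player 2 wins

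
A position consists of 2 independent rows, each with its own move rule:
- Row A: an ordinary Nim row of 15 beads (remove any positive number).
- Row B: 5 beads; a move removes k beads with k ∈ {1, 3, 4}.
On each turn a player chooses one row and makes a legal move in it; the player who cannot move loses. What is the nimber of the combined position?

12

Row A is a plain Nim row of size 15, so its Grundy value is 15.
Grundy values for row B (subtraction set {1, 3, 4}):
k:     0  1  2  3  4  5
g(k):  0  1  0  1  2  3
So g(5) = 3.
By the Sprague-Grundy theorem, the Grundy value of a sum of independent games is the XOR of the component values.
Combined value = 15 XOR 3 = 12.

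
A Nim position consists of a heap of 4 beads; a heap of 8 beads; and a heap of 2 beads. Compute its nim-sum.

14

Nim-sum: 4 XOR 8 XOR 2 = 14.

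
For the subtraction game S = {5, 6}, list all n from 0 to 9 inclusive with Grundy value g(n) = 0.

0, 1, 2, 3, 4

Grundy values for subtraction set {5, 6}:
k:     0  1  2  3  4  5  6  7  8  9
g(k):  0  0  0  0  0  1  1  1  1  1
The P-positions (g = 0) in 0..9 are 0, 1, 2, 3, 4.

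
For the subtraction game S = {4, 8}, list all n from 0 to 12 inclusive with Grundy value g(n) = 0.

0, 1, 2, 3, 12

Build the Grundy sequence with g(k) = mex{g(k−s) : s ∈ {4, 8}, s ≤ k}:
k:     0  1  2  3  4  5  6  7  8  9 10 11 12
g(k):  0  0  0  0  1  1  1  1  2  2  2  2  0
The P-positions (g = 0) in 0..12 are 0, 1, 2, 3, 12.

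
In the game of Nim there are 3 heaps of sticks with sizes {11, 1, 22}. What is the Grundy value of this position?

Nim-sum: 11 XOR 1 XOR 22 = 28.

28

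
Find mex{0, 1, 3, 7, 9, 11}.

2

The values 0, 1 are all present; 2 is the first non-negative integer missing from the set.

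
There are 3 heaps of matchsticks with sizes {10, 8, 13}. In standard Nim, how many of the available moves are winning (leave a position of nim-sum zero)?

3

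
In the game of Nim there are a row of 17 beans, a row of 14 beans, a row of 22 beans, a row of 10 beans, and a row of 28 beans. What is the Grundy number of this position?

31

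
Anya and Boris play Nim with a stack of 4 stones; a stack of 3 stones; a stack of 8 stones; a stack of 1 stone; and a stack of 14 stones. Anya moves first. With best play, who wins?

Boris wins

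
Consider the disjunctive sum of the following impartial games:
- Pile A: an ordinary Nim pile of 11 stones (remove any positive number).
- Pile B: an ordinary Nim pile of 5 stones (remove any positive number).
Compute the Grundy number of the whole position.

14

Pile A is a plain Nim pile of size 11, so its Grundy value is 11.
Pile B is a plain Nim pile of size 5, so its Grundy value is 5.
By the Sprague-Grundy theorem, the Grundy value of a sum of independent games is the XOR of the component values.
Combined value = 11 XOR 5 = 14.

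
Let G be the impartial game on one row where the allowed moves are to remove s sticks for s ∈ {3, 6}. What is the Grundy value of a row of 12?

Build the Grundy sequence with g(k) = mex{g(k−s) : s ∈ {3, 6}, s ≤ k}:
g(0) = mex{} = 0
g(1) = mex{} = 0
g(2) = mex{} = 0
g(3) = mex{0} = 1
g(4) = mex{0} = 1
g(5) = mex{0} = 1
g(6) = mex{0,1} = 2
g(7) = mex{0,1} = 2
g(8) = mex{0,1} = 2
g(9) = mex{1,2} = 0
g(10) = mex{1,2} = 0
g(11) = mex{1,2} = 0
g(12) = mex{0,2} = 1
So g(12) = 1.

1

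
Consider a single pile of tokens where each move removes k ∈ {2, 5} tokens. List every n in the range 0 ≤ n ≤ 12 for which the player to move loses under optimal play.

0, 1, 4, 7, 8, 11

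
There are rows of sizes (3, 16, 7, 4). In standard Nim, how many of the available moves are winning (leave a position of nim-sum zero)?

Nim-sum: 3 ^ 16 ^ 7 ^ 4 = 16.
The overall nim-sum is X = 16. A row of size p has a winning move iff p XOR X < p (reduce it to p XOR X).
  3: 3 XOR 16 = 19 ≥ 3 — no move.
  16: 16 XOR 16 = 0 < 16 — winning move (to 0).
  7: 7 XOR 16 = 23 ≥ 7 — no move.
  4: 4 XOR 16 = 20 ≥ 4 — no move.
That gives 1 winning move.

1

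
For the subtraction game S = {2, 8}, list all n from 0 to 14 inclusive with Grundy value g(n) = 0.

0, 1, 4, 5, 10, 11, 14

Compute g(0), g(1), … for moves {2, 8}:
g(0) = mex{} = 0
g(1) = mex{} = 0
g(2) = mex{0} = 1
g(3) = mex{0} = 1
g(4) = mex{1} = 0
g(5) = mex{1} = 0
g(6) = mex{0} = 1
g(7) = mex{0} = 1
g(8) = mex{0,1} = 2
g(9) = mex{0,1} = 2
g(10) = mex{1,2} = 0
g(11) = mex{1,2} = 0
g(12) = mex{0} = 1
g(13) = mex{0} = 1
g(14) = mex{1} = 0
The P-positions (g = 0) in 0..14 are 0, 1, 4, 5, 10, 11, 14.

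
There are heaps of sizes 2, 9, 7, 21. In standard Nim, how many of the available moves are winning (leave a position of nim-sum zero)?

1

Compute the nim-sum pairwise:
2 XOR 9 = 11
11 XOR 7 = 12
12 XOR 21 = 25
The overall nim-sum is X = 25. A heap of size p has a winning move iff p XOR X < p (reduce it to p XOR X).
  2: 2 XOR 25 = 27 ≥ 2 — no move.
  9: 9 XOR 25 = 16 ≥ 9 — no move.
  7: 7 XOR 25 = 30 ≥ 7 — no move.
  21: 21 XOR 25 = 12 < 21 — winning move (to 12).
That gives 1 winning move.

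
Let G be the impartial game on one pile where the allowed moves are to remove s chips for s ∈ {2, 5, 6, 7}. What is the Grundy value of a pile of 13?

0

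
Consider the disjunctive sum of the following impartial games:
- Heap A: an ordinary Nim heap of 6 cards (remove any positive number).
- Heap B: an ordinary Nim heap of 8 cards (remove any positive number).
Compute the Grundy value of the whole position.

Heap A is a plain Nim heap of size 6, so its Grundy value is 6.
Heap B is a plain Nim heap of size 8, so its Grundy value is 8.
By the Sprague-Grundy theorem, the Grundy value of a sum of independent games is the XOR of the component values.
Combined value = 6 XOR 8 = 14.

14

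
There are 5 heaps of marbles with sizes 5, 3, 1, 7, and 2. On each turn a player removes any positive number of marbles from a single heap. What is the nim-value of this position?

Nim-sum: 5 XOR 3 XOR 1 XOR 7 XOR 2 = 2.

2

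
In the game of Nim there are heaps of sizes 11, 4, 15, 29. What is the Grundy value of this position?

29

Compute the nim-sum pairwise:
11 ⊕ 4 = 15
15 ⊕ 15 = 0
0 ⊕ 29 = 29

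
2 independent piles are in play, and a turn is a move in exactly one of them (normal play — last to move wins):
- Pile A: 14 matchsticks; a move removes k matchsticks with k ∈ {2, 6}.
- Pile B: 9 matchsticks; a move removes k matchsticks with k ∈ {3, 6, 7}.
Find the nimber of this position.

Build the Grundy sequence for pile A with g(k) = mex{g(k−s) : s ∈ {2, 6}, s ≤ k}:
g(0) = mex{} = 0
g(1) = mex{} = 0
g(2) = mex{0} = 1
g(3) = mex{0} = 1
g(4) = mex{1} = 0
g(5) = mex{1} = 0
g(6) = mex{0} = 1
g(7) = mex{0} = 1
g(8) = mex{1} = 0
g(9) = mex{1} = 0
g(10) = mex{0} = 1
g(11) = mex{0} = 1
g(12) = mex{1} = 0
g(13) = mex{1} = 0
g(14) = mex{0} = 1
So g(14) = 1.
Grundy values for pile B (subtraction set {3, 6, 7}):
g(0) = mex{} = 0
g(1) = mex{} = 0
g(2) = mex{} = 0
g(3) = mex{0} = 1
g(4) = mex{0} = 1
g(5) = mex{0} = 1
g(6) = mex{0,1} = 2
g(7) = mex{0,1} = 2
g(8) = mex{0,1} = 2
g(9) = mex{0,1,2} = 3
So g(9) = 3.
By the Sprague-Grundy theorem, the Grundy value of a sum of independent games is the XOR of the component values.
Combined value = 1 ⊕ 3 = 2.

2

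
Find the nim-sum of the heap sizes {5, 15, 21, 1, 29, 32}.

Nim-sum: 5 XOR 15 XOR 21 XOR 1 XOR 29 XOR 32 = 35.

35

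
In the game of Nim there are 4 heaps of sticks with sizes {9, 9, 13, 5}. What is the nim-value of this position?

8

Nim-sum: 9 ^ 9 ^ 13 ^ 5 = 8.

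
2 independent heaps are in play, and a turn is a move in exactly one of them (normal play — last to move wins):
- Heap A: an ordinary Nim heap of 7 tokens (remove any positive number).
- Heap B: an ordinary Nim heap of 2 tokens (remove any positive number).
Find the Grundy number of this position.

Heap A is a plain Nim heap of size 7, so its Grundy value is 7.
Heap B is a plain Nim heap of size 2, so its Grundy value is 2.
The value of a disjunctive sum is the nim-sum of the parts.
Combined value = 7 ⊕ 2 = 5.

5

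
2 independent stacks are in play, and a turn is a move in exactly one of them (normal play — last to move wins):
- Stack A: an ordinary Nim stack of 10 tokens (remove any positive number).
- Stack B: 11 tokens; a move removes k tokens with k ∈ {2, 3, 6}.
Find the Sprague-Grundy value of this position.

Stack A is a plain Nim stack of size 10, so its Grundy value is 10.
For stack B, compute g(0), g(1), … with moves {2, 3, 6}:
g(0) = mex{} = 0
g(1) = mex{} = 0
g(2) = mex{0} = 1
g(3) = mex{0} = 1
g(4) = mex{0,1} = 2
g(5) = mex{1} = 0
g(6) = mex{0,1,2} = 3
g(7) = mex{0,2} = 1
g(8) = mex{0,1,3} = 2
g(9) = mex{1,3} = 0
g(10) = mex{1,2} = 0
g(11) = mex{0,2} = 1
So g(11) = 1.
The value of a disjunctive sum is the nim-sum of the parts.
Combined value = 10 ⊕ 1 = 11.

11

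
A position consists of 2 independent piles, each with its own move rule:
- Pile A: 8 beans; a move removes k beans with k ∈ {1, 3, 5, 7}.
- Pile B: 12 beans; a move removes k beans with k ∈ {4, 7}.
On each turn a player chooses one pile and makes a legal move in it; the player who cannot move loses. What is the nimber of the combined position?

Build the Grundy sequence for pile A with g(k) = mex{g(k−s) : s ∈ {1, 3, 5, 7}, s ≤ k}:
k:     0  1  2  3  4  5  6  7  8
g(k):  0  1  0  1  0  1  0  1  0
So g(8) = 0.
Grundy values for pile B (subtraction set {4, 7}):
k:     0  1  2  3  4  5  6  7  8  9 10 11 12
g(k):  0  0  0  0  1  1  1  1  2  2  2  0  0
So g(12) = 0.
The value of a disjunctive sum is the nim-sum of the parts.
Combined value = 0 XOR 0 = 0.

0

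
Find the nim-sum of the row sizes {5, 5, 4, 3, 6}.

1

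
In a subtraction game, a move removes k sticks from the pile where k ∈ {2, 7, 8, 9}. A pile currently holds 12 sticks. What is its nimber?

2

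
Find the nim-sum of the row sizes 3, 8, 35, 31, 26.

45

Bitwise XOR of the heap sizes:
  000011  (3)
  001000  (8)
  100011  (35)
  011111  (31)
  011010  (26)
  ------
  101101  (45)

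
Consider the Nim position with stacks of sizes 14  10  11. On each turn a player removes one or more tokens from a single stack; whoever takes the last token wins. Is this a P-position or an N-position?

N-position

Bitwise XOR of the heap sizes:
  1110  (14)
  1010  (10)
  1011  (11)
  ----
  1111  (15)
The nim-sum is 15 ≠ 0, so this is an N-position: the player to move can win.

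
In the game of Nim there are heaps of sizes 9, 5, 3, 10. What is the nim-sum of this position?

5

Compute the nim-sum pairwise:
9 ⊕ 5 = 12
12 ⊕ 3 = 15
15 ⊕ 10 = 5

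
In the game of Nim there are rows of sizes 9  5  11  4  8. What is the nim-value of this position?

11

Bitwise XOR of the heap sizes:
  1001  (9)
  0101  (5)
  1011  (11)
  0100  (4)
  1000  (8)
  ----
  1011  (11)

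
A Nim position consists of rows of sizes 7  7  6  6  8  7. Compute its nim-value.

Compute the nim-sum pairwise:
7 XOR 7 = 0
0 XOR 6 = 6
6 XOR 6 = 0
0 XOR 8 = 8
8 XOR 7 = 15

15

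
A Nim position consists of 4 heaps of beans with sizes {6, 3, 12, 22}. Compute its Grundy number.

31

In binary:
  00110  (6)
  00011  (3)
  01100  (12)
  10110  (22)
  -----
  11111  (31)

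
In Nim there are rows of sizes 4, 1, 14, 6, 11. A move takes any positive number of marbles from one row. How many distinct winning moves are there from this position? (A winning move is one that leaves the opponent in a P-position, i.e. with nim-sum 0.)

Compute the nim-sum pairwise:
4 ⊕ 1 = 5
5 ⊕ 14 = 11
11 ⊕ 6 = 13
13 ⊕ 11 = 6
The overall nim-sum is X = 6. A row of size p has a winning move iff p XOR X < p (reduce it to p XOR X).
  4: 4 XOR 6 = 2 < 4 — winning move (to 2).
  1: 1 XOR 6 = 7 ≥ 1 — no move.
  14: 14 XOR 6 = 8 < 14 — winning move (to 8).
  6: 6 XOR 6 = 0 < 6 — winning move (to 0).
  11: 11 XOR 6 = 13 ≥ 11 — no move.
That gives 3 winning moves.

3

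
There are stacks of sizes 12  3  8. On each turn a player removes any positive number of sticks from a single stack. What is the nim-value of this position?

Bitwise XOR of the heap sizes:
  1100  (12)
  0011  (3)
  1000  (8)
  ----
  0111  (7)

7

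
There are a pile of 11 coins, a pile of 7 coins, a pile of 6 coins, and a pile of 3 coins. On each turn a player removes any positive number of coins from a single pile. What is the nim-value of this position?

9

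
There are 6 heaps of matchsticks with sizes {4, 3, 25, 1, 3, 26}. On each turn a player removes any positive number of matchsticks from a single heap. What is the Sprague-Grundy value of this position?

6

Compute the nim-sum pairwise:
4 XOR 3 = 7
7 XOR 25 = 30
30 XOR 1 = 31
31 XOR 3 = 28
28 XOR 26 = 6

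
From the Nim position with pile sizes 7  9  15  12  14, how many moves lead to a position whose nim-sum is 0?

Compute the nim-sum pairwise:
7 ^ 9 = 14
14 ^ 15 = 1
1 ^ 12 = 13
13 ^ 14 = 3
The overall nim-sum is X = 3. A pile of size p has a winning move iff p XOR X < p (reduce it to p XOR X).
  7: 7 XOR 3 = 4 < 7 — winning move (to 4).
  9: 9 XOR 3 = 10 ≥ 9 — no move.
  15: 15 XOR 3 = 12 < 15 — winning move (to 12).
  12: 12 XOR 3 = 15 ≥ 12 — no move.
  14: 14 XOR 3 = 13 < 14 — winning move (to 13).
That gives 3 winning moves.

3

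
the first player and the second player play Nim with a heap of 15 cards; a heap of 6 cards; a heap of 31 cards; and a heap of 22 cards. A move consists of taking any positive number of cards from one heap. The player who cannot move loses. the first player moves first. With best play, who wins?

the second player wins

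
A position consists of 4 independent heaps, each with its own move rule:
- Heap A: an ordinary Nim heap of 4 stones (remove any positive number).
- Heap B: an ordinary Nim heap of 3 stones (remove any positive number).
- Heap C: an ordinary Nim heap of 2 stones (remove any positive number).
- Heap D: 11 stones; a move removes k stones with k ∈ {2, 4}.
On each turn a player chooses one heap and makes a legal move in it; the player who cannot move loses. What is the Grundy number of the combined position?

7

Heap A is a plain Nim heap of size 4, so its Grundy value is 4.
Heap B is a plain Nim heap of size 3, so its Grundy value is 3.
Heap C is a plain Nim heap of size 2, so its Grundy value is 2.
Build the Grundy sequence for heap D with g(k) = mex{g(k−s) : s ∈ {2, 4}, s ≤ k}:
g(0) = mex{} = 0
g(1) = mex{} = 0
g(2) = mex{0} = 1
g(3) = mex{0} = 1
g(4) = mex{0,1} = 2
g(5) = mex{0,1} = 2
g(6) = mex{1,2} = 0
g(7) = mex{1,2} = 0
g(8) = mex{0,2} = 1
g(9) = mex{0,2} = 1
g(10) = mex{0,1} = 2
g(11) = mex{0,1} = 2
So g(11) = 2.
By the Sprague-Grundy theorem, the Grundy value of a sum of independent games is the XOR of the component values.
Combined value = 4 ⊕ 3 ⊕ 2 ⊕ 2 = 7.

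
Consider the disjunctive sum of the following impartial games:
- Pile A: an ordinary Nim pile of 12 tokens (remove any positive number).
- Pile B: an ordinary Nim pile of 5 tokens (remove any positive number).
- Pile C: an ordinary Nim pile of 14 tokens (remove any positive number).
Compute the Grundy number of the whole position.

7

Pile A is a plain Nim pile of size 12, so its Grundy value is 12.
Pile B is a plain Nim pile of size 5, so its Grundy value is 5.
Pile C is a plain Nim pile of size 14, so its Grundy value is 14.
The value of a disjunctive sum is the nim-sum of the parts.
Combined value = 12 ⊕ 5 ⊕ 14 = 7.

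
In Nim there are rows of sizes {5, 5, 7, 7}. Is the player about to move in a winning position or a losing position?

Compute the nim-sum pairwise:
5 XOR 5 = 0
0 XOR 7 = 7
7 XOR 7 = 0
The nim-sum is 0, so this is a P-position: the player to move is in a losing position under optimal play.

Losing position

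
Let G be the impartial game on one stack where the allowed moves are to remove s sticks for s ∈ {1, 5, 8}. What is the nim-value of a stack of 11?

Compute g(0), g(1), … for moves {1, 5, 8}:
g(0) = mex{} = 0
g(1) = mex{0} = 1
g(2) = mex{1} = 0
g(3) = mex{0} = 1
g(4) = mex{1} = 0
g(5) = mex{0} = 1
g(6) = mex{1} = 0
g(7) = mex{0} = 1
g(8) = mex{0,1} = 2
g(9) = mex{0,1,2} = 3
g(10) = mex{0,1,3} = 2
g(11) = mex{0,1,2} = 3
So g(11) = 3.

3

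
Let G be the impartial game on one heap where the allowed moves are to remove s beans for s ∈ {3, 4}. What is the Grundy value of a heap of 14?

0

Build the Grundy sequence with g(k) = mex{g(k−s) : s ∈ {3, 4}, s ≤ k}:
g(0) = mex{} = 0
g(1) = mex{} = 0
g(2) = mex{} = 0
g(3) = mex{0} = 1
g(4) = mex{0} = 1
g(5) = mex{0} = 1
g(6) = mex{0,1} = 2
g(7) = mex{1} = 0
g(8) = mex{1} = 0
g(9) = mex{1,2} = 0
g(10) = mex{0,2} = 1
g(11) = mex{0} = 1
g(12) = mex{0} = 1
g(13) = mex{0,1} = 2
g(14) = mex{1} = 0
So g(14) = 0.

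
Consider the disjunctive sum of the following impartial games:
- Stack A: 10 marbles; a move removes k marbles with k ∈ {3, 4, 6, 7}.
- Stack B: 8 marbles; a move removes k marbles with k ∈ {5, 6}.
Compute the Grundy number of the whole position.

1

Grundy values for stack A (subtraction set {3, 4, 6, 7}):
g(0) = mex{} = 0
g(1) = mex{} = 0
g(2) = mex{} = 0
g(3) = mex{0} = 1
g(4) = mex{0} = 1
g(5) = mex{0} = 1
g(6) = mex{0,1} = 2
g(7) = mex{0,1} = 2
g(8) = mex{0,1} = 2
g(9) = mex{0,1,2} = 3
g(10) = mex{1,2} = 0
So g(10) = 0.
Grundy values for stack B (subtraction set {5, 6}):
g(0) = mex{} = 0
g(1) = mex{} = 0
g(2) = mex{} = 0
g(3) = mex{} = 0
g(4) = mex{} = 0
g(5) = mex{0} = 1
g(6) = mex{0} = 1
g(7) = mex{0} = 1
g(8) = mex{0} = 1
So g(8) = 1.
By the Sprague-Grundy theorem, the Grundy value of a sum of independent games is the XOR of the component values.
Combined value = 0 XOR 1 = 1.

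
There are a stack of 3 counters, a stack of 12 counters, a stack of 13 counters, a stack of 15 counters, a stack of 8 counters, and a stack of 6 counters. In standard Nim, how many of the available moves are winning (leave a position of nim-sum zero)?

3

Bitwise XOR of the heap sizes:
  0011  (3)
  1100  (12)
  1101  (13)
  1111  (15)
  1000  (8)
  0110  (6)
  ----
  0011  (3)
The overall nim-sum is X = 3. A stack of size p has a winning move iff p XOR X < p (reduce it to p XOR X).
  3: 3 XOR 3 = 0 < 3 — winning move (to 0).
  12: 12 XOR 3 = 15 ≥ 12 — no move.
  13: 13 XOR 3 = 14 ≥ 13 — no move.
  15: 15 XOR 3 = 12 < 15 — winning move (to 12).
  8: 8 XOR 3 = 11 ≥ 8 — no move.
  6: 6 XOR 3 = 5 < 6 — winning move (to 5).
That gives 3 winning moves.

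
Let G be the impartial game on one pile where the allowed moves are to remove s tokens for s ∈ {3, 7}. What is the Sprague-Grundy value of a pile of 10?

Build the Grundy sequence with g(k) = mex{g(k−s) : s ∈ {3, 7}, s ≤ k}:
g(0) = mex{} = 0
g(1) = mex{} = 0
g(2) = mex{} = 0
g(3) = mex{0} = 1
g(4) = mex{0} = 1
g(5) = mex{0} = 1
g(6) = mex{1} = 0
g(7) = mex{0,1} = 2
g(8) = mex{0,1} = 2
g(9) = mex{0} = 1
g(10) = mex{1,2} = 0
So g(10) = 0.

0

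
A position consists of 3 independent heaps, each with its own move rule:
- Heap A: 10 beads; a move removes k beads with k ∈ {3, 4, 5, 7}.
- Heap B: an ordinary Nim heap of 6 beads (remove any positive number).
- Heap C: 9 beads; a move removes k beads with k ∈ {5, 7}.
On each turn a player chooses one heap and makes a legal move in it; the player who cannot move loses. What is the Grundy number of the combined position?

7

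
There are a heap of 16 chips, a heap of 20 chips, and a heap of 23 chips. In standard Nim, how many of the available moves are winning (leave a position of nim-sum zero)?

3

Nim-sum: 16 XOR 20 XOR 23 = 19.
The overall nim-sum is X = 19. A heap of size p has a winning move iff p XOR X < p (reduce it to p XOR X).
  16: 16 XOR 19 = 3 < 16 — winning move (to 3).
  20: 20 XOR 19 = 7 < 20 — winning move (to 7).
  23: 23 XOR 19 = 4 < 23 — winning move (to 4).
That gives 3 winning moves.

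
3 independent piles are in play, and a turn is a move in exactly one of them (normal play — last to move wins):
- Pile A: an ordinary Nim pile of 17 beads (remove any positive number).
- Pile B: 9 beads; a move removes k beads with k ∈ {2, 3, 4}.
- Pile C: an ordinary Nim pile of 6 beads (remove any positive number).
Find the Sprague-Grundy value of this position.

22

Pile A is a plain Nim pile of size 17, so its Grundy value is 17.
For pile B, compute g(0), g(1), … with moves {2, 3, 4}:
k:     0  1  2  3  4  5  6  7  8  9
g(k):  0  0  1  1  2  2  0  0  1  1
So g(9) = 1.
Pile C is a plain Nim pile of size 6, so its Grundy value is 6.
The value of a disjunctive sum is the nim-sum of the parts.
Combined value = 17 ⊕ 1 ⊕ 6 = 22.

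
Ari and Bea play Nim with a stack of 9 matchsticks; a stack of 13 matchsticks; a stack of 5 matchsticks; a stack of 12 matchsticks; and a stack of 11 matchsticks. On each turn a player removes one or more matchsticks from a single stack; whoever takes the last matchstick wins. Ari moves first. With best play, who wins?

Ari wins

Write each in binary and XOR column by column:
  1001  (9)
  1101  (13)
  0101  (5)
  1100  (12)
  1011  (11)
  ----
  0110  (6)
The nim-sum is 6 ≠ 0, so this is an N-position: the player to move can win; Ari has a winning move.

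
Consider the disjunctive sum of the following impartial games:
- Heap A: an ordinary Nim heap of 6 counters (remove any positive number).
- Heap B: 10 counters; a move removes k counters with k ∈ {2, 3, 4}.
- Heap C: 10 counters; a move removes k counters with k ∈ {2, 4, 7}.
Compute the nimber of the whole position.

Heap A is a plain Nim heap of size 6, so its Grundy value is 6.
Grundy values for heap B (subtraction set {2, 3, 4}):
g(0) = mex{} = 0
g(1) = mex{} = 0
g(2) = mex{0} = 1
g(3) = mex{0} = 1
g(4) = mex{0,1} = 2
g(5) = mex{0,1} = 2
g(6) = mex{1,2} = 0
g(7) = mex{1,2} = 0
g(8) = mex{0,2} = 1
g(9) = mex{0,2} = 1
g(10) = mex{0,1} = 2
So g(10) = 2.
Build the Grundy sequence for heap C with g(k) = mex{g(k−s) : s ∈ {2, 4, 7}, s ≤ k}:
g(0) = mex{} = 0
g(1) = mex{} = 0
g(2) = mex{0} = 1
g(3) = mex{0} = 1
g(4) = mex{0,1} = 2
g(5) = mex{0,1} = 2
g(6) = mex{1,2} = 0
g(7) = mex{0,1,2} = 3
g(8) = mex{0,2} = 1
g(9) = mex{1,2,3} = 0
g(10) = mex{0,1} = 2
So g(10) = 2.
The value of a disjunctive sum is the nim-sum of the parts.
Combined value = 6 ⊕ 2 ⊕ 2 = 6.

6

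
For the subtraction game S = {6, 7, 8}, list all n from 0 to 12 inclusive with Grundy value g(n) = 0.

0, 1, 2, 3, 4, 5

Grundy values for subtraction set {6, 7, 8}:
g(0) = mex{} = 0
g(1) = mex{} = 0
g(2) = mex{} = 0
g(3) = mex{} = 0
g(4) = mex{} = 0
g(5) = mex{} = 0
g(6) = mex{0} = 1
g(7) = mex{0} = 1
g(8) = mex{0} = 1
g(9) = mex{0} = 1
g(10) = mex{0} = 1
g(11) = mex{0} = 1
g(12) = mex{0,1} = 2
The P-positions (g = 0) in 0..12 are 0, 1, 2, 3, 4, 5.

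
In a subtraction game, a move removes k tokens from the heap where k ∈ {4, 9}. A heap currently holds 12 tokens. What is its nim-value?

Build the Grundy sequence with g(k) = mex{g(k−s) : s ∈ {4, 9}, s ≤ k}:
g(0) = mex{} = 0
g(1) = mex{} = 0
g(2) = mex{} = 0
g(3) = mex{} = 0
g(4) = mex{0} = 1
g(5) = mex{0} = 1
g(6) = mex{0} = 1
g(7) = mex{0} = 1
g(8) = mex{1} = 0
g(9) = mex{0,1} = 2
g(10) = mex{0,1} = 2
g(11) = mex{0,1} = 2
g(12) = mex{0} = 1
So g(12) = 1.

1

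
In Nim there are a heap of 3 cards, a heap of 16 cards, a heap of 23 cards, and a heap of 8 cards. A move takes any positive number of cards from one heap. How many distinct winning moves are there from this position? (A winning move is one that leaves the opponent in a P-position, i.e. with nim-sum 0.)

1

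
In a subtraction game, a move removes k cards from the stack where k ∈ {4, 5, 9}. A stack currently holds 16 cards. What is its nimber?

0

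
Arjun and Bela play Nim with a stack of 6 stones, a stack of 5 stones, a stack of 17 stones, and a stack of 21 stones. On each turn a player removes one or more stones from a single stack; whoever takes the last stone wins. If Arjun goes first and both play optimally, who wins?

Nim-sum: 6 ⊕ 5 ⊕ 17 ⊕ 21 = 7.
The nim-sum is 7 ≠ 0, so this is an N-position: the player to move can win; Arjun has a winning move.

Arjun wins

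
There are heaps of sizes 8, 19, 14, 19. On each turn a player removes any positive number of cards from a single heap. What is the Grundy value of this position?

6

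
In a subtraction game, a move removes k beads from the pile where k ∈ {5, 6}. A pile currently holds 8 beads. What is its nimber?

1

Compute g(0), g(1), … for moves {5, 6}:
k:     0  1  2  3  4  5  6  7  8
g(k):  0  0  0  0  0  1  1  1  1
So g(8) = 1.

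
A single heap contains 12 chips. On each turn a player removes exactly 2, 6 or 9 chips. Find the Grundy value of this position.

Grundy values for subtraction set {2, 6, 9}:
k:     0  1  2  3  4  5  6  7  8  9 10 11 12
g(k):  0  0  1  1  0  0  1  1  0  2  1  3  0
So g(12) = 0.

0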